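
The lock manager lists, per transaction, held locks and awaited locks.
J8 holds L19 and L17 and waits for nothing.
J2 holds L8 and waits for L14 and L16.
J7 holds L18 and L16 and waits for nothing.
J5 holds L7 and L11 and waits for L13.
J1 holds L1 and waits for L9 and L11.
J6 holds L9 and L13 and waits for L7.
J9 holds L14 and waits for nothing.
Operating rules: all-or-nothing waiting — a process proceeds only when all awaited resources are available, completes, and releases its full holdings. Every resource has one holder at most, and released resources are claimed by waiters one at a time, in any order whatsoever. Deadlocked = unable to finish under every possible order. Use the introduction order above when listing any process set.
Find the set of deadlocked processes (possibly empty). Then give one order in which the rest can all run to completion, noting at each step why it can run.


Deadlocked set: J5, J1 and J6.
Key observation: the waits loop around J5 -> J6 -> J5 with no way out; J1 waits into the deadlock from upstream.
A valid finishing order for the others: J8, J9, J7, J2.
Check, step by step:
  J8 waits on nothing -> runs at once and releases L19 and L17
  J9 waits on nothing -> runs at once and releases L14
  J7 waits on nothing -> runs at once and releases L18 and L16
  J2: everything it awaited (L14 and L16) is free; runs, freeing L8


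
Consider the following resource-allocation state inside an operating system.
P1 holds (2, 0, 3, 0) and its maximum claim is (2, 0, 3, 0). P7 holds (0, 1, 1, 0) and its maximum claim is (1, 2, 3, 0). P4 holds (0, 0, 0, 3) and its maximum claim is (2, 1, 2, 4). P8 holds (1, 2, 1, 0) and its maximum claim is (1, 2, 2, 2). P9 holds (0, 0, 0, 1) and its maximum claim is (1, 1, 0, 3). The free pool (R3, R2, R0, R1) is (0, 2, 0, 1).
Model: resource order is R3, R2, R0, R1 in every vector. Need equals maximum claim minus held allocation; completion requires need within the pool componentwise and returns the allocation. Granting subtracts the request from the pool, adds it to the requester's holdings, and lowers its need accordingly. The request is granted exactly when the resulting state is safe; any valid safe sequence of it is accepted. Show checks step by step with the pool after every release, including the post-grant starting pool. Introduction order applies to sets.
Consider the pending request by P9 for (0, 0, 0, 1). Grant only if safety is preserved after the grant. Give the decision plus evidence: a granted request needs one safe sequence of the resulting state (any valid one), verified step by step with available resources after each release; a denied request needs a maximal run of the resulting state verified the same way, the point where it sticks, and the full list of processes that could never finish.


DENY: after the grant no complete ordering would exist.
Key observation: P1, P7 can finish, but then (2, 3, 4, 0) is all there is, and the blocked group's R1 demands exceed it.
Pretend the grant happened; the run P1, P7 goes as far as possible. Step-by-step check:
  pool = (0, 2, 0, 0)
  run P1 (needs (0, 0, 0, 0), free (0, 2, 0, 0)); after release of (2, 0, 3, 0) the pool is (2, 2, 3, 0)
  run P7 (needs (1, 1, 2, 0), free (2, 2, 3, 0)); after release of (0, 1, 1, 0) the pool is (2, 3, 4, 0)
  P4 still needs (2, 1, 2, 1) but only (2, 3, 4, 0) is free — short on R1
  P8 still needs (0, 0, 1, 2) but only (2, 3, 4, 0) is free — short on R1
  P9 still needs (1, 1, 0, 1) but only (2, 3, 4, 0) is free — short on R1
Processes that could never finish after the grant: P4, P8 and P9.


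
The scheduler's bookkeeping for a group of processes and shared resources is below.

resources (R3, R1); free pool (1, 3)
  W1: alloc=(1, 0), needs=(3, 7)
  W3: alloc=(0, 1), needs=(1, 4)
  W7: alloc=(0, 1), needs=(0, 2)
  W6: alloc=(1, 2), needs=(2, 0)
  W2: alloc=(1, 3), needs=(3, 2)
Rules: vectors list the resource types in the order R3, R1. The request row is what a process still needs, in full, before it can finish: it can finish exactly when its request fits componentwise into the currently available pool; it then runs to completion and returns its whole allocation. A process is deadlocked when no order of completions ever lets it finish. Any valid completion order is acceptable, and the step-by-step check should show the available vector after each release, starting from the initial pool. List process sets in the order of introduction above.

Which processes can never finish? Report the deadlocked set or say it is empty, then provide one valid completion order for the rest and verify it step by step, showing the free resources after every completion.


Deadlocked set: W1, W6 and W2.
Key observation: R3 is the bottleneck — with W7, W3 done the pool holds (1, 5), short of every remaining need.
The rest can finish in the order W7, W3. Verifying each step:
  pool = (1, 3)
  run W7 (needs (0, 2), free (1, 3)); after release of (0, 1) the pool is (1, 4)
  run W3 (needs (1, 4), free (1, 4)); after release of (0, 1) the pool is (1, 5)
The stuck group stays short no matter what:
  W1 still needs (3, 7) but only (1, 5) is free — short on R3 and R1
  W6 still needs (2, 0) but only (1, 5) is free — short on R3
  W2 still needs (3, 2) but only (1, 5) is free — short on R3


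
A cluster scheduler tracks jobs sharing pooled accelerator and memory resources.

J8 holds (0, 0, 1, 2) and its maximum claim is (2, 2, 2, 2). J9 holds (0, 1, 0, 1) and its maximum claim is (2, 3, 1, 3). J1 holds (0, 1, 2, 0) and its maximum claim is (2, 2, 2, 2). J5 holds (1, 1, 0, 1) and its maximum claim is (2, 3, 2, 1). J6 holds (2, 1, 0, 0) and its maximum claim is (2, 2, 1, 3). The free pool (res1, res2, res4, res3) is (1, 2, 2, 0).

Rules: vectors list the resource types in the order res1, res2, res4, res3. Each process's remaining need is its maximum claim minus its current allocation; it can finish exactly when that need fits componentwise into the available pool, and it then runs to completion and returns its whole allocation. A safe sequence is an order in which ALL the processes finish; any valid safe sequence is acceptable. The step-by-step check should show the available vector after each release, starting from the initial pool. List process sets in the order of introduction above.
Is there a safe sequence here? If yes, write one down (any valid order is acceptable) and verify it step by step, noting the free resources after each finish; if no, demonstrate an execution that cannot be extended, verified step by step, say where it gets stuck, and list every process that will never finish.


SAFE — a valid safe sequence is J5, J8, J6, J1, J9.
Key observation: the order's first zero-slack moment is J5 ((1, 2, 2, 0) needed, (1, 2, 2, 0) free — a requested resource with nothing to spare).
Check, step by step:
  pool = (1, 2, 2, 0)
  run J5 (needs (1, 2, 2, 0), free (1, 2, 2, 0)); after release of (1, 1, 0, 1) the pool is (2, 3, 2, 1)
  run J8 (needs (2, 2, 1, 0), free (2, 3, 2, 1)); after release of (0, 0, 1, 2) the pool is (2, 3, 3, 3)
  run J6 (needs (0, 1, 1, 3), free (2, 3, 3, 3)); after release of (2, 1, 0, 0) the pool is (4, 4, 3, 3)
  run J1 (needs (2, 1, 0, 2), free (4, 4, 3, 3)); after release of (0, 1, 2, 0) the pool is (4, 5, 5, 3)
  run J9 (needs (2, 2, 1, 2), free (4, 5, 5, 3)); after release of (0, 1, 0, 1) the pool is (4, 6, 5, 4)


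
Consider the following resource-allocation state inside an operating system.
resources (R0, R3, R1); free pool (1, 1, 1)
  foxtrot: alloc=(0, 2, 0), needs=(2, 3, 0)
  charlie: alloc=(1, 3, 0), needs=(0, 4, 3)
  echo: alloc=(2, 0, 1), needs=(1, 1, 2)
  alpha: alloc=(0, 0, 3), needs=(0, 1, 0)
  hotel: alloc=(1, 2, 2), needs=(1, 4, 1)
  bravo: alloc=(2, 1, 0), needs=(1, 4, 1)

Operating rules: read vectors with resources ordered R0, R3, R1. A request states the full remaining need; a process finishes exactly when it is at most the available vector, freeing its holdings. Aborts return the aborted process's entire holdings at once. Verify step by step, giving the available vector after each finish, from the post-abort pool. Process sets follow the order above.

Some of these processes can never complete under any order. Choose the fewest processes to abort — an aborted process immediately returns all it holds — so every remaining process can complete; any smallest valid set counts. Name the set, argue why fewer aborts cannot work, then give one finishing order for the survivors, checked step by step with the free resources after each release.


The answer: abort charlie.
Key observation: hotel had no path to completion before; after the abort of charlie ((1, 3, 0) returned), step 2 is where it fits.
Minimality: the empty abort set fails — the state is deadlocked as it stands.
The survivors complete as alpha, hotel, bravo, echo, foxtrot. Walking it through (starting from the post-abort pool):
  pool = (2, 4, 1)
  alpha: need (0, 1, 0) fits (2, 4, 1); releases (0, 0, 3), pool now (2, 4, 4)
  hotel: need (1, 4, 1) fits (2, 4, 4); releases (1, 2, 2), pool now (3, 6, 6)
  bravo: need (1, 4, 1) fits (3, 6, 6); releases (2, 1, 0), pool now (5, 7, 6)
  echo: need (1, 1, 2) fits (5, 7, 6); releases (2, 0, 1), pool now (7, 7, 7)
  foxtrot: need (2, 3, 0) fits (7, 7, 7); releases (0, 2, 0), pool now (7, 9, 7)


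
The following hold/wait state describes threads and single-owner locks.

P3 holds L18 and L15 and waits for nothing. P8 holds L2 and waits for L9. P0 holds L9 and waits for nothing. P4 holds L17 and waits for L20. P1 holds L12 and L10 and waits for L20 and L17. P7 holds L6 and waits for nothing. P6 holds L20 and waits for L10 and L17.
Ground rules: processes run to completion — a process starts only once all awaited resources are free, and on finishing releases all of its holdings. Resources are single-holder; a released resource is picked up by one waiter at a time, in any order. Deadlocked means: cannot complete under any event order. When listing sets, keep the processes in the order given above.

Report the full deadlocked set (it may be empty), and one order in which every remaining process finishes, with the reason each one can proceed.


Deadlocked set: P4, P1 and P6.
Key observation: the wait chain closes on itself along P4 -> P6 -> P4; P1 is caught in further circular waits.
The rest can finish in the order P3, P7, P0, P8.
Step-by-step check:
  P3 waits on nothing -> runs at once and releases L18 and L15
  P7 waits on nothing -> runs at once and releases L6
  P0 waits on nothing -> runs at once and releases L9
  run P8 (all its waits — L9 — are resolved); releases L2


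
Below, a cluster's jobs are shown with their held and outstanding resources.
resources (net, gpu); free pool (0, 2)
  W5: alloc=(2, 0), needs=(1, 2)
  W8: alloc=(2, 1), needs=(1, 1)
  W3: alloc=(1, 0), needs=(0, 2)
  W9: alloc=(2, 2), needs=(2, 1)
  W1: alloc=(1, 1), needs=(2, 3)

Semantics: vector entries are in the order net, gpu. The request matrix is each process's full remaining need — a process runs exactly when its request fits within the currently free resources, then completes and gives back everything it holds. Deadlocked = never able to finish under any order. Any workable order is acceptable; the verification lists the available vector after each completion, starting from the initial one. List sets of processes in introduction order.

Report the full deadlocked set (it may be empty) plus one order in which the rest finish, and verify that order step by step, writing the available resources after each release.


No process is deadlocked.
Key observation: W3 leads a chain of completions in which each release enables another process.
A valid finishing order for the others: W3, W8, W5, W9, W1. Walking it through:
  pool = (0, 2)
  run W3 (needs (0, 2), free (0, 2)); after release of (1, 0) the pool is (1, 2)
  run W8 (needs (1, 1), free (1, 2)); after release of (2, 1) the pool is (3, 3)
  run W5 (needs (1, 2), free (3, 3)); after release of (2, 0) the pool is (5, 3)
  run W9 (needs (2, 1), free (5, 3)); after release of (2, 2) the pool is (7, 5)
  run W1 (needs (2, 3), free (7, 5)); after release of (1, 1) the pool is (8, 6)


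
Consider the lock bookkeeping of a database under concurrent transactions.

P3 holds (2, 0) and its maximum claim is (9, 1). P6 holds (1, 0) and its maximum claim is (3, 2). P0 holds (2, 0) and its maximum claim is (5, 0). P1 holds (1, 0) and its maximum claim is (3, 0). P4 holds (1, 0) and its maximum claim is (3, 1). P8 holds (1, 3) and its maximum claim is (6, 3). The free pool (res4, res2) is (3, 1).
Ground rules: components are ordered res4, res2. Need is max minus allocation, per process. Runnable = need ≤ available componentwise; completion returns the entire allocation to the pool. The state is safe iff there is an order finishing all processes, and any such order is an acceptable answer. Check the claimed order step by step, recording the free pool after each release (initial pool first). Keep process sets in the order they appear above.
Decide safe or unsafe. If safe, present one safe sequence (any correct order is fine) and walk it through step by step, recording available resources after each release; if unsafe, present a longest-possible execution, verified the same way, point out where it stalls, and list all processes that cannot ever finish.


SAFE — a valid safe sequence is P1, P4, P0, P8, P6, P3.
Key observation: reading the order forward, P4 is the first process whose need (2, 1) meets the free pool (4, 1) exactly on a resource it requests.
Walking it through:
  pool = (3, 1)
  P1: need (2, 0) fits (3, 1); releases (1, 0), pool now (4, 1)
  P4: need (2, 1) fits (4, 1); releases (1, 0), pool now (5, 1)
  P0: need (3, 0) fits (5, 1); releases (2, 0), pool now (7, 1)
  P8: need (5, 0) fits (7, 1); releases (1, 3), pool now (8, 4)
  P6: need (2, 2) fits (8, 4); releases (1, 0), pool now (9, 4)
  P3: need (7, 1) fits (9, 4); releases (2, 0), pool now (11, 4)


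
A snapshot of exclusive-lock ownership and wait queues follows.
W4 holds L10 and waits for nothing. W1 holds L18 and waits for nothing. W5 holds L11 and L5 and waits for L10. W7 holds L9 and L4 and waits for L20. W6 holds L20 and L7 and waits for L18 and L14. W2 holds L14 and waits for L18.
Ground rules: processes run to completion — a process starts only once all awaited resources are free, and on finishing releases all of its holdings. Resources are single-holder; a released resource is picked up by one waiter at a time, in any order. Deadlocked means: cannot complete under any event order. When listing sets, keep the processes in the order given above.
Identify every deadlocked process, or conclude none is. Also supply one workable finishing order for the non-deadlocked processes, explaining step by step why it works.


The deadlocked set is empty.
Key observation: the waits form no ring: some process can always run, and its releases unblock the others one by one.
The rest can finish in the order W1, W2, W4, W6, W7, W5.
Step-by-step check:
  W1 waits on nothing -> runs at once and releases L18
  run W2 (all its waits — L18 — are resolved); releases L14
  W4 waits on nothing -> runs at once and releases L10
  run W6 (all its waits — L18 and L14 — are resolved); releases L20 and L7
  run W7 (all its waits — L20 — are resolved); releases L9 and L4
  run W5 (all its waits — L10 — are resolved); releases L11 and L5


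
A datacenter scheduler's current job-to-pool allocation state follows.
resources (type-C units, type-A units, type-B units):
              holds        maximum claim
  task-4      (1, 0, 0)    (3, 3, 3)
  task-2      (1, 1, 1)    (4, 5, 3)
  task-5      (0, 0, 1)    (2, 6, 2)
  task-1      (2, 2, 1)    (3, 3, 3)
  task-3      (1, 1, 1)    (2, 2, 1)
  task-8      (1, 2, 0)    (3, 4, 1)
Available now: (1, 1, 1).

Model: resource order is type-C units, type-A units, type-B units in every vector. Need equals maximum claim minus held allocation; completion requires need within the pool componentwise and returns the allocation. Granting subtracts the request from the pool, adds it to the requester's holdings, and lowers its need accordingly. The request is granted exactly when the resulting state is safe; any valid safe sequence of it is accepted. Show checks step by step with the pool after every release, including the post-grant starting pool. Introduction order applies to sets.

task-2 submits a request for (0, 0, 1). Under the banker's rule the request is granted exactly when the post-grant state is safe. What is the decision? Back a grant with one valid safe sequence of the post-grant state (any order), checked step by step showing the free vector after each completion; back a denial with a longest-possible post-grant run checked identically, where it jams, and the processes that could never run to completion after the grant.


GRANT — the state after the grant stays safe, e.g. via task-3, task-8, task-2, task-1, task-4, task-5.
Key observation: after the grant the pool drops to (1, 1, 0), which still lets task-3 finish first and unwind the rest.
Check on the post-grant state, step by step:
  pool = (1, 1, 0)
  task-3 needs (1, 1, 0) <= (1, 1, 0) -> finishes; pool += (1, 1, 1) = (2, 2, 1)
  task-8 needs (2, 2, 1) <= (2, 2, 1) -> finishes; pool += (1, 2, 0) = (3, 4, 1)
  task-2 needs (3, 4, 1) <= (3, 4, 1) -> finishes; pool += (1, 1, 2) = (4, 5, 3)
  task-1 needs (1, 1, 2) <= (4, 5, 3) -> finishes; pool += (2, 2, 1) = (6, 7, 4)
  task-4 needs (2, 3, 3) <= (6, 7, 4) -> finishes; pool += (1, 0, 0) = (7, 7, 4)
  task-5 needs (2, 6, 1) <= (7, 7, 4) -> finishes; pool += (0, 0, 1) = (7, 7, 5)


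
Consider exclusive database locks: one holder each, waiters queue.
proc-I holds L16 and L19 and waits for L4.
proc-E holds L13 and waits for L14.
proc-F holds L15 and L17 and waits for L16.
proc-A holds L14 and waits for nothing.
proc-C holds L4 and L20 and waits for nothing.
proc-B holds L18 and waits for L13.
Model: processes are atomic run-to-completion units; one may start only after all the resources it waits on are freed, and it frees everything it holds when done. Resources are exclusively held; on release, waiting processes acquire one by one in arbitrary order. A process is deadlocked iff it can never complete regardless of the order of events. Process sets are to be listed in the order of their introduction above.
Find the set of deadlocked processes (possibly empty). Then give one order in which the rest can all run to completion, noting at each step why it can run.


No process is deadlocked.
Key observation: the waits form no ring: some process can always run, and its releases unblock the others one by one.
The rest can finish in the order proc-C, proc-I, proc-A, proc-E, proc-F, proc-B.
Walking it through:
  run proc-C (it waits on nothing); releases L4 and L20
  proc-I: everything it awaited (L4) is free; runs, freeing L16 and L19
  run proc-A (it waits on nothing); releases L14
  proc-E: everything it awaited (L14) is free; runs, freeing L13
  proc-F: everything it awaited (L16) is free; runs, freeing L15 and L17
  proc-B: everything it awaited (L13) is free; runs, freeing L18


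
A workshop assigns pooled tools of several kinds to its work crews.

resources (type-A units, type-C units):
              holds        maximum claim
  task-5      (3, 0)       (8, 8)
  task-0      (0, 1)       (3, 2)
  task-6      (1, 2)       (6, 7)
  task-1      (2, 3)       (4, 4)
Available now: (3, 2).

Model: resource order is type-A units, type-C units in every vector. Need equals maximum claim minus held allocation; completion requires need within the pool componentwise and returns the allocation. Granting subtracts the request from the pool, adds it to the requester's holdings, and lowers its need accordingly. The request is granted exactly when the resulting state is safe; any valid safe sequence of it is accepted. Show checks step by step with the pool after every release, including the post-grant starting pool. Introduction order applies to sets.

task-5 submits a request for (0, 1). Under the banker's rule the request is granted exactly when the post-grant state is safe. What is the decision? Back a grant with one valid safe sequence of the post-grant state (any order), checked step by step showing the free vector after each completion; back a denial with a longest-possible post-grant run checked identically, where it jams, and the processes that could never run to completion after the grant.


GRANT. The post-grant state is safe; one safe sequence: task-0, task-1, task-6, task-5.
Key observation: the transfer keeps a workable pool ((3, 1)); task-0 starts the safe sequence.
Verifying the post-grant state step by step:
  pool = (3, 1)
  task-0 needs (3, 1) <= (3, 1) -> finishes; pool += (0, 1) = (3, 2)
  task-1 needs (2, 1) <= (3, 2) -> finishes; pool += (2, 3) = (5, 5)
  task-6 needs (5, 5) <= (5, 5) -> finishes; pool += (1, 2) = (6, 7)
  task-5 needs (5, 7) <= (6, 7) -> finishes; pool += (3, 1) = (9, 8)


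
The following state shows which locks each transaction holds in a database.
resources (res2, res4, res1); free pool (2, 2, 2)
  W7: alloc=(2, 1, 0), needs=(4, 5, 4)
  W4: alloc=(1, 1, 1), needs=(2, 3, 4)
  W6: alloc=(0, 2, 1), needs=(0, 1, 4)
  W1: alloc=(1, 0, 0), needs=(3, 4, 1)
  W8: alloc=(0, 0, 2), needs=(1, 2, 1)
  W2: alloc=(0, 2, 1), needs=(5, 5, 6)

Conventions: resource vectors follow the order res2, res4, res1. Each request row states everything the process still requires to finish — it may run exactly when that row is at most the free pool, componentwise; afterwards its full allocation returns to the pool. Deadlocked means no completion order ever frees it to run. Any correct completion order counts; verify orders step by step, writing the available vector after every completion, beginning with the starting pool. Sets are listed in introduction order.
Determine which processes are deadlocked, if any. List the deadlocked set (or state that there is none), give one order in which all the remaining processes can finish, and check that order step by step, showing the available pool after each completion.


Nothing here is deadlocked.
Key observation: beginning at W8, releases accumulate fast enough that every process eventually fits.
A valid finishing order for the others: W8, W6, W4, W1, W7, W2. Walking it through:
  pool = (2, 2, 2)
  run W8 (needs (1, 2, 1), free (2, 2, 2)); after release of (0, 0, 2) the pool is (2, 2, 4)
  run W6 (needs (0, 1, 4), free (2, 2, 4)); after release of (0, 2, 1) the pool is (2, 4, 5)
  run W4 (needs (2, 3, 4), free (2, 4, 5)); after release of (1, 1, 1) the pool is (3, 5, 6)
  run W1 (needs (3, 4, 1), free (3, 5, 6)); after release of (1, 0, 0) the pool is (4, 5, 6)
  run W7 (needs (4, 5, 4), free (4, 5, 6)); after release of (2, 1, 0) the pool is (6, 6, 6)
  run W2 (needs (5, 5, 6), free (6, 6, 6)); after release of (0, 2, 1) the pool is (6, 8, 7)


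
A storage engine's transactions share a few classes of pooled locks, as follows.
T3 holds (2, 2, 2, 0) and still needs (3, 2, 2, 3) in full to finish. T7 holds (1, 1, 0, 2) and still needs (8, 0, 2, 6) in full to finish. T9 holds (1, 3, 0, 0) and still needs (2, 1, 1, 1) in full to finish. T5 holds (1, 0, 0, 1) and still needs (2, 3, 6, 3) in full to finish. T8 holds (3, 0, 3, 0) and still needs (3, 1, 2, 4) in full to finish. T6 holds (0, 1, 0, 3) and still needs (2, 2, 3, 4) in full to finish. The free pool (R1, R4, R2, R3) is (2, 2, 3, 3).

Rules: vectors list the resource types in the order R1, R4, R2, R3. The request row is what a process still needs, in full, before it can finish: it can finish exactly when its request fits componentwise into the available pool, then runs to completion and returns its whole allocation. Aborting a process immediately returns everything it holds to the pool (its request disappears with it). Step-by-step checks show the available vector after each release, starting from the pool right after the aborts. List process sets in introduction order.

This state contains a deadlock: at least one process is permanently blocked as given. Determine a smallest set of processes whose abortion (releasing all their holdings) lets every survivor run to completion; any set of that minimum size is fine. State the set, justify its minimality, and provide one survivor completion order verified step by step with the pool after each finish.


Abort T5.
Key observation: T6 could never have finished before the abort; with (1, 0, 0, 1) returned by T5, it fits at step 2.
No smaller set exists: with zero aborts the deadlock remains.
Survivors finish in the order: T9, T6, T8, T3, T7. Step-by-step check (pool after the aborts first):
  pool = (3, 2, 3, 4)
  run T9 (needs (2, 1, 1, 1), free (3, 2, 3, 4)); after release of (1, 3, 0, 0) the pool is (4, 5, 3, 4)
  run T6 (needs (2, 2, 3, 4), free (4, 5, 3, 4)); after release of (0, 1, 0, 3) the pool is (4, 6, 3, 7)
  run T8 (needs (3, 1, 2, 4), free (4, 6, 3, 7)); after release of (3, 0, 3, 0) the pool is (7, 6, 6, 7)
  run T3 (needs (3, 2, 2, 3), free (7, 6, 6, 7)); after release of (2, 2, 2, 0) the pool is (9, 8, 8, 7)
  run T7 (needs (8, 0, 2, 6), free (9, 8, 8, 7)); after release of (1, 1, 0, 2) the pool is (10, 9, 8, 9)


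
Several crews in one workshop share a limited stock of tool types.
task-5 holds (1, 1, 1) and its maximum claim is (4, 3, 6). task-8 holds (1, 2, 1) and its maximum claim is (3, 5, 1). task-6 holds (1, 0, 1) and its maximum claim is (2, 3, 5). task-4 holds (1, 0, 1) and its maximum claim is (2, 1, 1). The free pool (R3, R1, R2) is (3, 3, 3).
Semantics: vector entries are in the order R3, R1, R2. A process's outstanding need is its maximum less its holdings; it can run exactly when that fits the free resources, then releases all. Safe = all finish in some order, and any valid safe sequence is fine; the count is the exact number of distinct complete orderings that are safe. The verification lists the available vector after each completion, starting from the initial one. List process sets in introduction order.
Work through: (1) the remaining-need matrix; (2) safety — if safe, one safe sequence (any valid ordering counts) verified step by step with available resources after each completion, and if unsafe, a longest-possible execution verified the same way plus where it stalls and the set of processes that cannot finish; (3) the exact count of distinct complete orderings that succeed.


(1) Outstanding need per process (order R3, R1, R2):
  task-5: (3, 2, 5)
  task-8: (2, 3, 0)
  task-6: (1, 3, 4)
  task-4: (1, 1, 0)
(2) SAFE. One safe sequence: task-4, task-6, task-5, task-8.
Key observation: at task-6 the run first touches a limit — (1, 3, 4) against (4, 3, 4), exact on a resource it actually requests.
Verifying each step:
  pool = (3, 3, 3)
  task-4: need (1, 1, 0) fits (3, 3, 3); releases (1, 0, 1), pool now (4, 3, 4)
  task-6: need (1, 3, 4) fits (4, 3, 4); releases (1, 0, 1), pool now (5, 3, 5)
  task-5: need (3, 2, 5) fits (5, 3, 5); releases (1, 1, 1), pool now (6, 4, 6)
  task-8: need (2, 3, 0) fits (6, 4, 6); releases (1, 2, 1), pool now (7, 6, 7)
(3) Precisely 8 of the possible complete orderings are safe sequences.


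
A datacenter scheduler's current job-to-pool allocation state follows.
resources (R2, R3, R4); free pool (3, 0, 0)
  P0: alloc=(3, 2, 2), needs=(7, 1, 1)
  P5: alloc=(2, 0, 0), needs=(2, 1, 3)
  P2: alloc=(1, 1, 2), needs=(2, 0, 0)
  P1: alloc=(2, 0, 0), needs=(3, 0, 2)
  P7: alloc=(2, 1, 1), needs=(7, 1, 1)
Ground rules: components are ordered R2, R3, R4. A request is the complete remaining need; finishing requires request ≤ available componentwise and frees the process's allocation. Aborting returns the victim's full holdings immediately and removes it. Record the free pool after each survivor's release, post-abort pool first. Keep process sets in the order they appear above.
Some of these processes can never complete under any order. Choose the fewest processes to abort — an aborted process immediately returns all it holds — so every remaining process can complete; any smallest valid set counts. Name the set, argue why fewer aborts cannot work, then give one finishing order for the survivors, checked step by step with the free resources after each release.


The answer: abort P7.
Key observation: no ordering could ever have run P5 before the abort of P7; with (2, 1, 1) back in the pool it fits at step 2.
Why nothing smaller works: aborting no one leaves the state deadlocked as given.
One survivor order: P2, P5, P0, P1. Check, step by step (post-abort pool first):
  pool = (5, 1, 1)
  run P2 (needs (2, 0, 0), free (5, 1, 1)); after release of (1, 1, 2) the pool is (6, 2, 3)
  run P5 (needs (2, 1, 3), free (6, 2, 3)); after release of (2, 0, 0) the pool is (8, 2, 3)
  run P0 (needs (7, 1, 1), free (8, 2, 3)); after release of (3, 2, 2) the pool is (11, 4, 5)
  run P1 (needs (3, 0, 2), free (11, 4, 5)); after release of (2, 0, 0) the pool is (13, 4, 5)


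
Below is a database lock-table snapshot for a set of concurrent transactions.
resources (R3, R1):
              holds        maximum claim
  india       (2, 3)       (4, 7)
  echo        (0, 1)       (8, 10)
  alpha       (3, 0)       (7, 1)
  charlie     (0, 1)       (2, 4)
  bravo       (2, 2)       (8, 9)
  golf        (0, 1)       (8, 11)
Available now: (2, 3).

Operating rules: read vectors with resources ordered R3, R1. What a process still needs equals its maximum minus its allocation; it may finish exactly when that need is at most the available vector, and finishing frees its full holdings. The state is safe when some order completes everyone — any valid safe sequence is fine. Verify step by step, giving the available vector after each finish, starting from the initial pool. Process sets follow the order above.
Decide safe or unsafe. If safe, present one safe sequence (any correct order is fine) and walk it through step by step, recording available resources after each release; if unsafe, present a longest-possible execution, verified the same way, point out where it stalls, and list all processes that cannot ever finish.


SAFE. One safe sequence: charlie, india, alpha, bravo, echo, golf.
Key observation: the order's first zero-slack moment is charlie ((2, 3) needed, (2, 3) free — a requested resource with nothing to spare).
Step-by-step check:
  pool = (2, 3)
  charlie: need (2, 3) fits (2, 3); releases (0, 1), pool now (2, 4)
  india: need (2, 4) fits (2, 4); releases (2, 3), pool now (4, 7)
  alpha: need (4, 1) fits (4, 7); releases (3, 0), pool now (7, 7)
  bravo: need (6, 7) fits (7, 7); releases (2, 2), pool now (9, 9)
  echo: need (8, 9) fits (9, 9); releases (0, 1), pool now (9, 10)
  golf: need (8, 10) fits (9, 10); releases (0, 1), pool now (9, 11)


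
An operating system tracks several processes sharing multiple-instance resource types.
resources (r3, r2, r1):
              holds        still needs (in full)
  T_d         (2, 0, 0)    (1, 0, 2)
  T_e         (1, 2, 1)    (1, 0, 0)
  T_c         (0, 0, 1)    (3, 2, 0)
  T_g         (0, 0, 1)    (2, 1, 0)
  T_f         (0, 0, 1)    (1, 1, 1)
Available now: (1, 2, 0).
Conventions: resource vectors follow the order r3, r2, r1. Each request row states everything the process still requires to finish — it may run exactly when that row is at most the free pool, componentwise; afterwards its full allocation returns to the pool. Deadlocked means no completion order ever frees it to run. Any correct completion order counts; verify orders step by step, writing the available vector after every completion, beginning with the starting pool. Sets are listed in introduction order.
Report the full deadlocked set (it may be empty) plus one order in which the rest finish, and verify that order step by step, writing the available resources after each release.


No process is deadlocked.
Key observation: T_e fits the free pool immediately, and its release cascades until everyone finishes.
The rest can finish in the order T_e, T_g, T_f, T_d, T_c. Check, step by step:
  pool = (1, 2, 0)
  run T_e (needs (1, 0, 0), free (1, 2, 0)); after release of (1, 2, 1) the pool is (2, 4, 1)
  run T_g (needs (2, 1, 0), free (2, 4, 1)); after release of (0, 0, 1) the pool is (2, 4, 2)
  run T_f (needs (1, 1, 1), free (2, 4, 2)); after release of (0, 0, 1) the pool is (2, 4, 3)
  run T_d (needs (1, 0, 2), free (2, 4, 3)); after release of (2, 0, 0) the pool is (4, 4, 3)
  run T_c (needs (3, 2, 0), free (4, 4, 3)); after release of (0, 0, 1) the pool is (4, 4, 4)


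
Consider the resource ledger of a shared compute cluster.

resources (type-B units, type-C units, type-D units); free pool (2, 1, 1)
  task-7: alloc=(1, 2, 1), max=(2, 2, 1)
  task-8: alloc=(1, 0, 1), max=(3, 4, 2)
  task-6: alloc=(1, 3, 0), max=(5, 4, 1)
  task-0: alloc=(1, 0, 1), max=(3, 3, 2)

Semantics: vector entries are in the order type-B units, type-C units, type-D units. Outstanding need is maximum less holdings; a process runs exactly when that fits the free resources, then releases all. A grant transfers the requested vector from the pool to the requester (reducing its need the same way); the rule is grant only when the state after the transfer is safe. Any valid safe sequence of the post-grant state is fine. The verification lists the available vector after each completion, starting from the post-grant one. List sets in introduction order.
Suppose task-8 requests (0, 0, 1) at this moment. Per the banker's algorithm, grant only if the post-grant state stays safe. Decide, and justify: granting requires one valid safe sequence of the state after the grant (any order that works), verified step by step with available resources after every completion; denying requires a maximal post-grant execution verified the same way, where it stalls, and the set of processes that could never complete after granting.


GRANT: granting preserves safety; a valid post-grant sequence is task-7, task-0, task-6, task-8.
Key observation: the transfer keeps a workable pool ((2, 1, 0)); task-7 starts the safe sequence.
Check on the post-grant state, step by step:
  pool = (2, 1, 0)
  run task-7 (needs (1, 0, 0), free (2, 1, 0)); after release of (1, 2, 1) the pool is (3, 3, 1)
  run task-0 (needs (2, 3, 1), free (3, 3, 1)); after release of (1, 0, 1) the pool is (4, 3, 2)
  run task-6 (needs (4, 1, 1), free (4, 3, 2)); after release of (1, 3, 0) the pool is (5, 6, 2)
  run task-8 (needs (2, 4, 0), free (5, 6, 2)); after release of (1, 0, 2) the pool is (6, 6, 4)


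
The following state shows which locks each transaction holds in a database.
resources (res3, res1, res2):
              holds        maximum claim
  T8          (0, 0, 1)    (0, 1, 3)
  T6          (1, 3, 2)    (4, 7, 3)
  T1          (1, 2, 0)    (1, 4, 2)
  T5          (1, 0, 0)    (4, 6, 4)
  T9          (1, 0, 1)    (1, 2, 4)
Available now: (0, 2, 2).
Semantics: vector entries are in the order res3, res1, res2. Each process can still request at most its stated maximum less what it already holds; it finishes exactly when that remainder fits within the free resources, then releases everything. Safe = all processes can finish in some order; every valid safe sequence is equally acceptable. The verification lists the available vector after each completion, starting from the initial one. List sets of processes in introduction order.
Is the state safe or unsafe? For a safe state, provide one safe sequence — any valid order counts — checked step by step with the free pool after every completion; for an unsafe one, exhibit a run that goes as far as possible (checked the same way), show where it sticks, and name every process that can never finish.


UNSAFE — no complete ordering exists.
Key observation: even finishing T8, T9, T1 leaves just (2, 4, 4) free — too little res3 for any of the remaining processes.
Going as far as possible: T8, T9, T1; after that, nothing fits. Check, step by step:
  pool = (0, 2, 2)
  T8: need (0, 1, 2) fits (0, 2, 2); releases (0, 0, 1), pool now (0, 2, 3)
  T9: need (0, 2, 3) fits (0, 2, 3); releases (1, 0, 1), pool now (1, 2, 4)
  T1: need (0, 2, 2) fits (1, 2, 4); releases (1, 2, 0), pool now (2, 4, 4)
  T6 still needs (3, 4, 1) but only (2, 4, 4) is free — short on res3
  T5 still needs (3, 6, 4) but only (2, 4, 4) is free — short on res3 and res1
Permanently blocked: T6 and T5.


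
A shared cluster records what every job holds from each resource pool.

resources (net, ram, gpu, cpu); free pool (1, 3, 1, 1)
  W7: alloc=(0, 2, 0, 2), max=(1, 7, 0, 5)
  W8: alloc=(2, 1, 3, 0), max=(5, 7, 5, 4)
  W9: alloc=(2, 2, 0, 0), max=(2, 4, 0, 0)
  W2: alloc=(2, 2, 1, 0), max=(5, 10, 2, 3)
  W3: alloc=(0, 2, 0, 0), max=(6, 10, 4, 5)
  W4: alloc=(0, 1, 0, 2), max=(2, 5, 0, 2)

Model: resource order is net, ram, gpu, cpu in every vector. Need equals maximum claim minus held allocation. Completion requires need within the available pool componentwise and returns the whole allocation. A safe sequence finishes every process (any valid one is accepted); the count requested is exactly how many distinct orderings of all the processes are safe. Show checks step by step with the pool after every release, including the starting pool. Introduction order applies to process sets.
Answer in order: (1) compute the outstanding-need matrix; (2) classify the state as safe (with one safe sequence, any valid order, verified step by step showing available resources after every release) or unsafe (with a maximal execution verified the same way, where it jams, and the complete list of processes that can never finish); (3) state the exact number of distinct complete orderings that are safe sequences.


(1) Outstanding need per process (order net, ram, gpu, cpu):
  W7: (1, 5, 0, 3)
  W8: (3, 6, 2, 4)
  W9: (0, 2, 0, 0)
  W2: (3, 8, 1, 3)
  W3: (6, 8, 4, 5)
  W4: (2, 4, 0, 0)
(2) SAFE — a valid safe sequence is W9, W4, W7, W2, W8, W3.
Key observation: the first exact fit in this order is W7 — it needs (1, 5, 0, 3) with (3, 6, 1, 3) free, meeting a requested resource to the last unit.
Check, step by step:
  pool = (1, 3, 1, 1)
  run W9 (needs (0, 2, 0, 0), free (1, 3, 1, 1)); after release of (2, 2, 0, 0) the pool is (3, 5, 1, 1)
  run W4 (needs (2, 4, 0, 0), free (3, 5, 1, 1)); after release of (0, 1, 0, 2) the pool is (3, 6, 1, 3)
  run W7 (needs (1, 5, 0, 3), free (3, 6, 1, 3)); after release of (0, 2, 0, 2) the pool is (3, 8, 1, 5)
  run W2 (needs (3, 8, 1, 3), free (3, 8, 1, 5)); after release of (2, 2, 1, 0) the pool is (5, 10, 2, 5)
  run W8 (needs (3, 6, 2, 4), free (5, 10, 2, 5)); after release of (2, 1, 3, 0) the pool is (7, 11, 5, 5)
  run W3 (needs (6, 8, 4, 5), free (7, 11, 5, 5)); after release of (0, 2, 0, 0) the pool is (7, 13, 5, 5)
(3) Exactly 1 of the possible complete orderings is a safe sequence.


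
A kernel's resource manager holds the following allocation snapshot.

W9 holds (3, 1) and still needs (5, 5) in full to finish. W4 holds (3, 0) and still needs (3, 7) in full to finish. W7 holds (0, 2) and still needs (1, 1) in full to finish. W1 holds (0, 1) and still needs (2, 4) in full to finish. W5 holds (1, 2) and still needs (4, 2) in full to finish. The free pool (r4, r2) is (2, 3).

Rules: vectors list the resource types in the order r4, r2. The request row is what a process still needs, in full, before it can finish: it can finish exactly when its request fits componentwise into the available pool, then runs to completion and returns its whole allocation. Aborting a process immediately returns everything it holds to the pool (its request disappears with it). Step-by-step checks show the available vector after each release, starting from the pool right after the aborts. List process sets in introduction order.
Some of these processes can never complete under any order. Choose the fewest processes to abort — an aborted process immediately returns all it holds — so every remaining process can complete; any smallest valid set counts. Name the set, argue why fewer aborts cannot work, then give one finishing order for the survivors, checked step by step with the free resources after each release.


Abort W4.
Key observation: before aborting W4, W5 was permanently blocked — no order could ever run it; afterwards it completes at step 1.
Why nothing smaller works: aborting no one leaves the state deadlocked as given.
One survivor order: W5, W9, W1, W7. Step-by-step check (post-abort pool first):
  pool = (5, 3)
  W5: need (4, 2) fits (5, 3); releases (1, 2), pool now (6, 5)
  W9: need (5, 5) fits (6, 5); releases (3, 1), pool now (9, 6)
  W1: need (2, 4) fits (9, 6); releases (0, 1), pool now (9, 7)
  W7: need (1, 1) fits (9, 7); releases (0, 2), pool now (9, 9)
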